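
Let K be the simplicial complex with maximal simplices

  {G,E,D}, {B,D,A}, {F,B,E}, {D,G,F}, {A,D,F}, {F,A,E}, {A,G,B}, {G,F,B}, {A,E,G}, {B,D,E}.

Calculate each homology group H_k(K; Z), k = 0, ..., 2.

H_0 ≅ Z,  H_1 ≅ Z/2,  H_2 = 0.

Take the total order A < B < D < E < F < G on the vertex set. Then K (dimension 2) consists of the simplices:

  0-simplices (6): A, B, D, E, F, G
  1-simplices (15): AB, AD, AE, AF, AG, BD, BE, BF, BG, DE, DF, DG, EF, EG, FG
  2-simplices (10): ABD, ABG, ADF, AEF, AEG, BDE, BEF, BFG, DEG, DFG

giving chain groups C_0 ≅ Z^6, C_1 ≅ Z^15, C_2 ≅ Z^10.

Boundary ∂_1: C_1 → C_0 sends each edge [p,q] (with p < q) to q − p.
As a 6×15 matrix over Z this has rank 5, with invariant factors (1,1,1,1,1).

The boundary map ∂_2: C_2 → C_1 maps a triangle to the signed sum of its edges. For instance
  ∂AEG = EG − AG + AE,
  ∂BFG = FG − BG + BF.
The 15×10 boundary matrix has rank 10 and Smith normal form diag(1,1,1,1,1,1,1,1,1,2).

Reading off H_k = ker ∂_k / im ∂_{k+1}:

  H_0: rank C_0 − rank ∂_1 = 6 − 5 = 1, and the invariant factors of ∂_1 are all 1, so H_0 = Z.
  H_1: rank ker ∂_1 − rank ∂_2 = (15 − 5) − 10 = 0, and ∂_2 has invariant factor 2 > 1, so H_1 = Z/2.
  H_2: rank ker ∂_2 − rank ∂_3 = (10 − 10) − 0 = 0, and there is no ∂_3, so H_2 = 0.

As a check, the Euler characteristic is 6 − 15 + 10 = 1, which agrees with 1 − 0 + 0 = 1.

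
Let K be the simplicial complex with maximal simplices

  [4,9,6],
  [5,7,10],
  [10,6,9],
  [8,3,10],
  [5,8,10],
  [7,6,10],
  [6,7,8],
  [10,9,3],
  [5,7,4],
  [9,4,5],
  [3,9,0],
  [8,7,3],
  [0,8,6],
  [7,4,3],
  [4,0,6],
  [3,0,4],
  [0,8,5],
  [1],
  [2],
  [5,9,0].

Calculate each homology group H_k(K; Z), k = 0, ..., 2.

We work with the vertex ordering 0 < 1 < 2 < 3 < 4 < 5 < 6 < 7 < 8 < 9 < 10. The simplices of K, each written with vertices in increasing order, are:

  0-simplices (11): [0], [1], [2], [3], [4], [5], [6], [7], [8], [9], [10]
  1-simplices (27): (27 of them)
  2-simplices (18): (18 of them)

so the chain groups are C_0 ≅ Z^11, C_1 ≅ Z^27, C_2 ≅ Z^18.

Boundary ∂_1: C_1 → C_0 is given by ∂[p,q] = [q] − [p]. For instance
  ∂[3,9] = [9] − [3].
The resulting 11×27 matrix has rank 8, and its Smith normal form has invariant factors (1,1,1,1,1,1,1,1).

Boundary ∂_2: C_2 → C_1 maps a triangle to the signed sum of its edges. For instance
  ∂[4,5,9] = [5,9] − [4,9] + [4,5],
  ∂[5,8,10] = [8,10] − [5,10] + [5,8].
The resulting 27×18 matrix has rank 18, and its Smith normal form has invariant factors (1,1,1,1,1,1,1,1,1,1,1,1,1,1,1,1,1,2).

Reading off H_k = ker ∂_k / im ∂_{k+1}:

  H_0: rank C_0 − rank ∂_1 = 11 − 8 = 3, and the invariant factors of ∂_1 are all 1, so H_0 ≅ Z^3.
  H_1: rank ker ∂_1 − rank ∂_2 = (27 − 8) − 18 = 1, and ∂_2 has invariant factor 2 > 1, so H_1 ≅ Z × Z/2.
  H_2: rank ker ∂_2 − rank ∂_3 = (18 − 18) − 0 = 0, and there is no ∂_3, so H_2 ≅ 0.

H_0 ≅ Z^3,  H_1 ≅ Z × Z/2,  H_2 = 0.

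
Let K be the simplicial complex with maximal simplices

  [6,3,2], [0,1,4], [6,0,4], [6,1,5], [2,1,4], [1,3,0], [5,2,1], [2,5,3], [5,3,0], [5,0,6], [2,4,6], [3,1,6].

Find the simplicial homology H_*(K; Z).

H_0 ≅ Z,  H_1 ≅ Z_2,  H_2 = 0.

We work with the vertex ordering 0 < 1 < 2 < 3 < 4 < 5 < 6. The simplices of K, each written with vertices in increasing order, are:

  0-simplices (7): [0], [1], [2], [3], [4], [5], [6]
  1-simplices (18): [0,1], [0,3], [0,4], [0,5], [0,6], [1,2], [1,3], [1,4], [1,5], [1,6], [2,3], [2,4], [2,5], [2,6], [3,5], [3,6], [4,6], [5,6]
  2-simplices (12): [0,1,3], [0,1,4], [0,3,5], [0,4,6], [0,5,6], [1,2,4], [1,2,5], [1,3,6], [1,5,6], [2,3,5], [2,3,6], [2,4,6]

so the chain groups are C_0 ≅ Z^7, C_1 ≅ Z^18, C_2 ≅ Z^12.

The boundary map ∂_1: C_1 → C_0 sends each edge [p,q] (with p < q) to q − p.
The resulting 7×18 matrix has rank 6, and its Smith normal form has invariant factors (1,1,1,1,1,1).

Boundary ∂_2: C_2 → C_1 sends each 2-simplex [p,q,r] to [q,r] − [p,r] + [p,q]. For instance
  ∂[1,2,4] = [2,4] − [1,4] + [1,2],
  ∂[0,5,6] = [5,6] − [0,6] + [0,5].
The 18×12 boundary matrix has rank 12 and Smith normal form diag(1,1,1,1,1,1,1,1,1,1,1,2).

From H_k ≅ ker(∂_k) / im(∂_{k+1}) we obtain:

  H_0: rank C_0 − rank ∂_1 = 7 − 6 = 1, and the invariant factors of ∂_1 are all 1, so H_0 ≅ Z.
  H_1: rank ker ∂_1 − rank ∂_2 = (18 − 6) − 12 = 0, and ∂_2 has invariant factor 2 > 1, so H_1 ≅ Z_2.
  H_2: rank ker ∂_2 − rank ∂_3 = (12 − 12) − 0 = 0, and there is no ∂_3, so H_2 ≅ 0.

(K is a triangulation of the real projective plane RP^2.)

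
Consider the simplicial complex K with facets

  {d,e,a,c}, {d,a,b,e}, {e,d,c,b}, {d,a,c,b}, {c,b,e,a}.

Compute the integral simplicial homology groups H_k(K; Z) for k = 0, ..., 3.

H_0 = Z,  H_1 = 0,  H_2 = 0,  H_3 = Z.

Order the vertices as a < b < c < d < e. Listing each simplex with vertices in this order, K has dimension 3 with simplices:

  0-simplices (5): a, b, c, d, e
  1-simplices (10): ab, ac, ad, ae, bc, bd, be, cd, ce, de
  2-simplices (10): abc, abd, abe, acd, ace, ade, bcd, bce, bde, cde
  3-simplices (5): abcd, abce, abde, acde, bcde

Hence C_0 ≅ Z^5, C_1 ≅ Z^10, C_2 ≅ Z^10, C_3 ≅ Z^5.

Boundary ∂_1: C_1 → C_0 maps an edge to its endpoints' difference, ∂[p,q] = q − p. For instance
  ∂de = e − d.
The resulting 5×10 matrix has rank 4, and its Smith normal form has invariant factors (1,1,1,1).

Boundary ∂_2: C_2 → C_1 maps a triangle to the signed sum of its edges. For instance
  ∂cde = de − ce + cd,
  ∂abc = bc − ac + ab.
As a 10×10 matrix over Z this has rank 6, with invariant factors (1,1,1,1,1,1).

Boundary ∂_3: C_3 → C_2 sends each 3-simplex σ to the alternating sum Σ_i (−1)^i (σ with its i-th vertex removed). For instance
  ∂abcd = bcd − acd + abd − abc,
  ∂acde = cde − ade + ace − acd.
As a 10×5 matrix over Z this has rank 4, with invariant factors (1,1,1,1).

Computing H_k = (kernel of ∂_k) / (image of ∂_{k+1}):

  H_0: rank C_0 − rank ∂_1 = 5 − 4 = 1, and the invariant factors of ∂_1 are all 1, so H_0 = Z.
  H_1: rank ker ∂_1 − rank ∂_2 = (10 − 4) − 6 = 0, and the invariant factors of ∂_2 are all 1, so H_1 = 0.
  H_2: rank ker ∂_2 − rank ∂_3 = (10 − 6) − 4 = 0, and the invariant factors of ∂_3 are all 1, so H_2 = 0.
  H_3: rank ker ∂_3 − rank ∂_4 = (5 − 4) − 0 = 1, and there is no ∂_4, so H_3 = Z.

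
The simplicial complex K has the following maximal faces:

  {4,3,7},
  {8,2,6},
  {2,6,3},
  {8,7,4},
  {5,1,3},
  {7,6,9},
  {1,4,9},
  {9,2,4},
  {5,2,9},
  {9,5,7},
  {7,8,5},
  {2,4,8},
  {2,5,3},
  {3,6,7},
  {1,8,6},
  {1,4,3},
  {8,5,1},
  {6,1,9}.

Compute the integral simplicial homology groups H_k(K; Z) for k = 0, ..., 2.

Fix the vertex order 1 < 2 < 3 < 4 < 5 < 6 < 7 < 8 < 9 and write every simplex with vertices in increasing order. Then dim K = 2 and the simplices of K are:

  0-simplices (9): [1], [2], [3], [4], [5], [6], [7], [8], [9]
  1-simplices (27): (27 of them)
  2-simplices (18): [1,3,4], [1,3,5], [1,4,9], [1,5,8], [1,6,8], [1,6,9], [2,3,5], [2,3,6], [2,4,8], [2,4,9], [2,5,9], [2,6,8], [3,4,7], [3,6,7], [4,7,8], [5,7,8], [5,7,9], [6,7,9]

giving chain groups C_0 ≅ Z^9, C_1 ≅ Z^27, C_2 ≅ Z^18.

The boundary map ∂_1: C_1 → C_0 is given by ∂[p,q] = [q] − [p].
The 9×27 boundary matrix has rank 8 and Smith normal form diag(1,1,1,1,1,1,1,1).

The boundary map ∂_2: C_2 → C_1 acts by ∂[p,q,r] = [q,r] − [p,r] + [p,q]. For instance
  ∂[1,5,8] = [5,8] − [1,8] + [1,5],
  ∂[2,4,9] = [4,9] − [2,9] + [2,4].
The 27×18 boundary matrix has rank 17 and Smith normal form diag(1,1,1,1,1,1,1,1,1,1,1,1,1,1,1,1,1).

Reading off H_k = ker ∂_k / im ∂_{k+1}:

  H_0: rank C_0 − rank ∂_1 = 9 − 8 = 1, and the invariant factors of ∂_1 are all 1, so H_0 ≅ Z.
  H_1: rank ker ∂_1 − rank ∂_2 = (27 − 8) − 17 = 2, and the invariant factors of ∂_2 are all 1, so H_1 ≅ Z^2.
  H_2: rank ker ∂_2 − rank ∂_3 = (18 − 17) − 0 = 1, and there is no ∂_3, so H_2 ≅ Z.

H_0 = Z,  H_1 = Z^2,  H_2 = Z.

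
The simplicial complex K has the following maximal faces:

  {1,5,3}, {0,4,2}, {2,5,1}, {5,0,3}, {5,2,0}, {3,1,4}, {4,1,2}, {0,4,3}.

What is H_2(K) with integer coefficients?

H_2 = Z.

Order the vertices as 0 < 1 < 2 < 3 < 4 < 5. Listing each simplex with vertices in this order, K has dimension 2 with simplices:

  0-simplices (6): [0], [1], [2], [3], [4], [5]
  1-simplices (12): [0,2], [0,3], [0,4], [0,5], [1,2], [1,3], [1,4], [1,5], [2,4], [2,5], [3,4], [3,5]
  2-simplices (8): [0,2,4], [0,2,5], [0,3,4], [0,3,5], [1,2,4], [1,2,5], [1,3,4], [1,3,5]

so the chain groups are C_0 ≅ Z^6, C_1 ≅ Z^12, C_2 ≅ Z^8.

The boundary map ∂_1: C_1 → C_0 sends each edge [p,q] (with p < q) to q − p.
The 6×12 boundary matrix has rank 5 and Smith normal form diag(1,1,1,1,1).

The boundary map ∂_2: C_2 → C_1 sends each 2-simplex [p,q,r] to [q,r] − [p,r] + [p,q]. For instance
  ∂[0,3,5] = [3,5] − [0,5] + [0,3],
  ∂[1,2,5] = [2,5] − [1,5] + [1,2].
The 12×8 boundary matrix has rank 7 and Smith normal form diag(1,1,1,1,1,1,1).

From H_k ≅ ker(∂_k) / im(∂_{k+1}) we obtain:

  H_2: rank ker ∂_2 − rank ∂_3 = (8 − 7) − 0 = 1, and there is no ∂_3, so H_2 = Z.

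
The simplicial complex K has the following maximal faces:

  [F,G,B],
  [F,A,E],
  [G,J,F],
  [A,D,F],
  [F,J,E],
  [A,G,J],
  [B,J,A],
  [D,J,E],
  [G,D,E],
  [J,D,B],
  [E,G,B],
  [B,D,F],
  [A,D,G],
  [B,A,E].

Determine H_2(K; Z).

Take the total order A < B < D < E < F < G < J on the vertex set. Then K (dimension 2) consists of the simplices:

  0-simplices (7): A, B, D, E, F, G, J
  1-simplices (21): AB, AD, AE, AF, AG, AJ, BD, BE, BF, BG, BJ, DE, DF, DG, DJ, EF, EG, EJ, FG, FJ, GJ
  2-simplices (14): ABE, ABJ, ADF, ADG, AEF, AGJ, BDF, BDJ, BEG, BFG, DEG, DEJ, EFJ, FGJ

so the chain groups are C_0 ≅ Z^7, C_1 ≅ Z^21, C_2 ≅ Z^14.

The boundary map ∂_1: C_1 → C_0 maps an edge to its endpoints' difference, ∂[p,q] = q − p.
As a 7×21 matrix over Z this has rank 6, with invariant factors (1,1,1,1,1,1).

∂_2: C_2 → C_1 acts by ∂[p,q,r] = [q,r] − [p,r] + [p,q]. For instance
  ∂ABJ = BJ − AJ + AB,
  ∂DEG = EG − DG + DE.
The resulting 21×14 matrix has rank 13, and its Smith normal form has invariant factors (1,1,1,1,1,1,1,1,1,1,1,1,1).

Computing H_k = (kernel of ∂_k) / (image of ∂_{k+1}):

  H_2: rank ker ∂_2 − rank ∂_3 = (14 − 13) − 0 = 1, and there is no ∂_3, so H_2 = Z.

H_2 = Z.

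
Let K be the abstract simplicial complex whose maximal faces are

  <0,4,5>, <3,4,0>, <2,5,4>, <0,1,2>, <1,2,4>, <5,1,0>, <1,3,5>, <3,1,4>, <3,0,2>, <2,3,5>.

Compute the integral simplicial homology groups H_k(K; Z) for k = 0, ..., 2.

Fix the vertex order 0 < 1 < 2 < 3 < 4 < 5 and write every simplex with vertices in increasing order. Then dim K = 2 and the simplices of K are:

  0-simplices (6): [0], [1], [2], [3], [4], [5]
  1-simplices (15): [0,1], [0,2], [0,3], [0,4], [0,5], [1,2], [1,3], [1,4], [1,5], [2,3], [2,4], [2,5], [3,4], [3,5], [4,5]
  2-simplices (10): [0,1,2], [0,1,5], [0,2,3], [0,3,4], [0,4,5], [1,2,4], [1,3,4], [1,3,5], [2,3,5], [2,4,5]

giving chain groups C_0 ≅ Z^6, C_1 ≅ Z^15, C_2 ≅ Z^10.

Boundary ∂_1: C_1 → C_0 is given by ∂[p,q] = [q] − [p].
The resulting 6×15 matrix has rank 5, and its Smith normal form has invariant factors (1,1,1,1,1).

∂_2: C_2 → C_1 maps a triangle to the signed sum of its edges. For instance
  ∂[0,1,2] = [1,2] − [0,2] + [0,1],
  ∂[0,2,3] = [2,3] − [0,3] + [0,2].
This gives a 15×10 integer matrix of rank 10; reducing to Smith normal form yields diagonal entries (1,1,1,1,1,1,1,1,1,2).

Computing H_k = (kernel of ∂_k) / (image of ∂_{k+1}):

  H_0: rank C_0 − rank ∂_1 = 6 − 5 = 1, and the invariant factors of ∂_1 are all 1, so H_0 ≅ Z.
  H_1: rank ker ∂_1 − rank ∂_2 = (15 − 5) − 10 = 0, and ∂_2 has invariant factor 2 > 1, so H_1 ≅ Z/2.
  H_2: rank ker ∂_2 − rank ∂_3 = (10 − 10) − 0 = 0, and there is no ∂_3, so H_2 ≅ 0.

As a check, the Euler characteristic is 6 − 15 + 10 = 1, which agrees with 1 − 0 + 0 = 1.
(K is a triangulation of the real projective plane RP^2.)

H_0 = Z,  H_1 = Z/2,  H_2 = 0.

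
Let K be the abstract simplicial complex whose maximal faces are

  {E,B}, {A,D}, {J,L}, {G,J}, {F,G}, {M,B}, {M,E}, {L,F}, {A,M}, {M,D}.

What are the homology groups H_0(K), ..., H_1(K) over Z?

H_0 ≅ Z^2,  H_1 ≅ Z^3.

Take the total order A < B < D < E < F < G < J < L < M on the vertex set. Then K (dimension 1) consists of the simplices:

  0-simplices (9): A, B, D, E, F, G, J, L, M
  1-simplices (10): AD, AM, BE, BM, DM, EM, FG, FL, GJ, JL

so the chain groups are C_0 ≅ Z^9, C_1 ≅ Z^10.

∂_1: C_1 → C_0 is given by ∂[p,q] = [q] − [p]. For instance
  ∂BM = M − B.
The resulting 9×10 matrix has rank 7, and its Smith normal form has invariant factors (1,1,1,1,1,1,1).

Now H_k = ker ∂_k / im ∂_{k+1}, so:

  H_0: rank C_0 − rank ∂_1 = 9 − 7 = 2, and the invariant factors of ∂_1 are all 1, so H_0 = Z^2.
  H_1: rank ker ∂_1 − rank ∂_2 = (10 − 7) − 0 = 3, and there is no ∂_2, so H_1 = Z^3.

As a check, the Euler characteristic is 9 − 10 = -1, which agrees with 2 − 3 = -1.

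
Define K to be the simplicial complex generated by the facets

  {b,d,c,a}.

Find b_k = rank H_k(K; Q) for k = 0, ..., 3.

We work with the vertex ordering a < b < c < d. The simplices of K, each written with vertices in increasing order, are:

  0-simplices (4): a, b, c, d
  1-simplices (6): ab, ac, ad, bc, bd, cd
  2-simplices (4): abc, abd, acd, bcd
  3-simplices (1): abcd

Hence C_0 ≅ Z^4, C_1 ≅ Z^6, C_2 ≅ Z^4, C_3 ≅ Z^1.

Boundary ∂_1: C_1 → C_0 is given by ∂[p,q] = [q] − [p]. For instance
  ∂cd = d − c.
As a 4×6 matrix over Z this has rank 3, with invariant factors (1,1,1).

Boundary ∂_2: C_2 → C_1 acts by ∂[p,q,r] = [q,r] − [p,r] + [p,q]. For instance
  ∂acd = cd − ad + ac,
  ∂abc = bc − ac + ab.
As a 6×4 matrix over Z this has rank 3, with invariant factors (1,1,1).

Boundary ∂_3: C_3 → C_2 sends each 3-simplex σ to the alternating sum Σ_i (−1)^i (σ with its i-th vertex removed). For instance
  ∂abcd = bcd − acd + abd − abc.
The 4×1 boundary matrix has rank 1 and Smith normal form diag(1).

Now H_k = ker ∂_k / im ∂_{k+1}, so:

  H_0: rank C_0 − rank ∂_1 = 4 − 3 = 1, and the invariant factors of ∂_1 are all 1, so H_0 ≅ Z.
  H_1: rank ker ∂_1 − rank ∂_2 = (6 − 3) − 3 = 0, and the invariant factors of ∂_2 are all 1, so H_1 ≅ 0.
  H_2: rank ker ∂_2 − rank ∂_3 = (4 − 3) − 1 = 0, and the invariant factors of ∂_3 are all 1, so H_2 ≅ 0.
  H_3: rank ker ∂_3 − rank ∂_4 = (1 − 1) − 0 = 0, and there is no ∂_4, so H_3 ≅ 0.

(K is a triangulation of the 3-simplex.)

Hence the Betti numbers are b_0 = 1, b_1 = 0, b_2 = 0, b_3 = 0.

b_0 = 1, b_1 = 0, b_2 = 0, b_3 = 0.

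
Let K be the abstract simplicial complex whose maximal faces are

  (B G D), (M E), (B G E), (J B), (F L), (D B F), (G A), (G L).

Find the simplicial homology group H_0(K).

H_0 ≅ Z.

We work with the vertex ordering A < B < D < E < F < G < J < L < M. The simplices of K, each written with vertices in increasing order, are:

  0-simplices (9): A, B, D, E, F, G, J, L, M
  1-simplices (12): AG, BD, BE, BF, BG, BJ, DF, DG, EG, EM, FL, GL
  2-simplices (3): BDF, BDG, BEG

so the chain groups are C_0 ≅ Z^9, C_1 ≅ Z^12, C_2 ≅ Z^3.

The boundary map ∂_1: C_1 → C_0 is given by ∂[p,q] = [q] − [p].
This gives a 9×12 integer matrix of rank 8; reducing to Smith normal form yields diagonal entries (1,1,1,1,1,1,1,1).

Boundary ∂_2: C_2 → C_1 maps a triangle to the signed sum of its edges. For instance
  ∂BEG = EG − BG + BE,
  ∂BDG = DG − BG + BD.
The resulting 12×3 matrix has rank 3, and its Smith normal form has invariant factors (1,1,1).

Reading off H_k = ker ∂_k / im ∂_{k+1}:

  H_0: rank C_0 − rank ∂_1 = 9 − 8 = 1, and the invariant factors of ∂_1 are all 1, so H_0 = Z.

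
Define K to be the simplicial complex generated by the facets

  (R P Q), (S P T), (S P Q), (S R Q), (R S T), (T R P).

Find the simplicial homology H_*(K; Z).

Fix the vertex order P < Q < R < S < T and write every simplex with vertices in increasing order. Then dim K = 2 and the simplices of K are:

  0-simplices (5): P, Q, R, S, T
  1-simplices (9): PQ, PR, PS, PT, QR, QS, RS, RT, ST
  2-simplices (6): PQR, PQS, PRT, PST, QRS, RST

so the chain groups are C_0 ≅ Z^5, C_1 ≅ Z^9, C_2 ≅ Z^6.

∂_1: C_1 → C_0 is given by ∂[p,q] = [q] − [p].
As a 5×9 matrix over Z this has rank 4, with invariant factors (1,1,1,1).

The boundary map ∂_2: C_2 → C_1 maps a triangle to the signed sum of its edges. For instance
  ∂PQS = QS − PS + PQ,
  ∂RST = ST − RT + RS.
As a 9×6 matrix over Z this has rank 5, with invariant factors (1,1,1,1,1).

Computing H_k = (kernel of ∂_k) / (image of ∂_{k+1}):

  H_0: rank C_0 − rank ∂_1 = 5 − 4 = 1, and the invariant factors of ∂_1 are all 1, so H_0 = Z.
  H_1: rank ker ∂_1 − rank ∂_2 = (9 − 4) − 5 = 0, and the invariant factors of ∂_2 are all 1, so H_1 = 0.
  H_2: rank ker ∂_2 − rank ∂_3 = (6 − 5) − 0 = 1, and there is no ∂_3, so H_2 = Z.

H_0 ≅ Z,  H_1 = 0,  H_2 ≅ Z.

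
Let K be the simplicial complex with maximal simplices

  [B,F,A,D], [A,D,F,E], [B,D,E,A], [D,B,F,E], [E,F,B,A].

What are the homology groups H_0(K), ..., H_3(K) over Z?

H_0 ≅ Z,  H_1 = 0,  H_2 = 0,  H_3 ≅ Z.

Order the vertices as A < B < D < E < F. Listing each simplex with vertices in this order, K has dimension 3 with simplices:

  0-simplices (5): A, B, D, E, F
  1-simplices (10): AB, AD, AE, AF, BD, BE, BF, DE, DF, EF
  2-simplices (10): ABD, ABE, ABF, ADE, ADF, AEF, BDE, BDF, BEF, DEF
  3-simplices (5): ABDE, ABDF, ABEF, ADEF, BDEF

so the chain groups are C_0 ≅ Z^5, C_1 ≅ Z^10, C_2 ≅ Z^10, C_3 ≅ Z^5.

Boundary ∂_1: C_1 → C_0 sends each edge [p,q] (with p < q) to q − p. For instance
  ∂BF = F − B.
This gives a 5×10 integer matrix of rank 4; reducing to Smith normal form yields diagonal entries (1,1,1,1).

∂_2: C_2 → C_1 maps a triangle to the signed sum of its edges. For instance
  ∂ABF = BF − AF + AB,
  ∂BEF = EF − BF + BE.
As a 10×10 matrix over Z this has rank 6, with invariant factors (1,1,1,1,1,1).

The boundary map ∂_3: C_3 → C_2 sends each 3-simplex σ to the alternating sum Σ_i (−1)^i (σ with its i-th vertex removed). For instance
  ∂ADEF = DEF − AEF + ADF − ADE,
  ∂ABEF = BEF − AEF + ABF − ABE.
The resulting 10×5 matrix has rank 4, and its Smith normal form has invariant factors (1,1,1,1).

From H_k ≅ ker(∂_k) / im(∂_{k+1}) we obtain:

  H_0: rank C_0 − rank ∂_1 = 5 − 4 = 1, and the invariant factors of ∂_1 are all 1, so H_0 ≅ Z.
  H_1: rank ker ∂_1 − rank ∂_2 = (10 − 4) − 6 = 0, and the invariant factors of ∂_2 are all 1, so H_1 ≅ 0.
  H_2: rank ker ∂_2 − rank ∂_3 = (10 − 6) − 4 = 0, and the invariant factors of ∂_3 are all 1, so H_2 ≅ 0.
  H_3: rank ker ∂_3 − rank ∂_4 = (5 − 4) − 0 = 1, and there is no ∂_4, so H_3 ≅ Z.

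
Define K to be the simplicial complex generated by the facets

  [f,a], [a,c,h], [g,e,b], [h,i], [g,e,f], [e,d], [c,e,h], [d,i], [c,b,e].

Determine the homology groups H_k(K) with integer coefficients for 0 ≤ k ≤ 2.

Take the total order a < b < c < d < e < f < g < h < i on the vertex set. Then K (dimension 2) consists of the simplices:

  0-simplices (9): a, b, c, d, e, f, g, h, i
  1-simplices (15): ac, af, ah, bc, be, bg, ce, ch, de, di, ef, eg, eh, fg, hi
  2-simplices (5): ach, bce, beg, ceh, efg

giving chain groups C_0 ≅ Z^9, C_1 ≅ Z^15, C_2 ≅ Z^5.

The boundary map ∂_1: C_1 → C_0 sends each edge [p,q] (with p < q) to q − p. For instance
  ∂hi = i − h.
This gives a 9×15 integer matrix of rank 8; reducing to Smith normal form yields diagonal entries (1,1,1,1,1,1,1,1).

∂_2: C_2 → C_1 maps a triangle to the signed sum of its edges. For instance
  ∂beg = eg − bg + be,
  ∂bce = ce − be + bc.
This gives a 15×5 integer matrix of rank 5; reducing to Smith normal form yields diagonal entries (1,1,1,1,1).

Computing H_k = (kernel of ∂_k) / (image of ∂_{k+1}):

  H_0: rank C_0 − rank ∂_1 = 9 − 8 = 1, and the invariant factors of ∂_1 are all 1, so H_0 ≅ Z.
  H_1: rank ker ∂_1 − rank ∂_2 = (15 − 8) − 5 = 2, and the invariant factors of ∂_2 are all 1, so H_1 ≅ Z^2.
  H_2: rank ker ∂_2 − rank ∂_3 = (5 − 5) − 0 = 0, and there is no ∂_3, so H_2 ≅ 0.

H_0 ≅ Z,  H_1 ≅ Z^2,  H_2 = 0.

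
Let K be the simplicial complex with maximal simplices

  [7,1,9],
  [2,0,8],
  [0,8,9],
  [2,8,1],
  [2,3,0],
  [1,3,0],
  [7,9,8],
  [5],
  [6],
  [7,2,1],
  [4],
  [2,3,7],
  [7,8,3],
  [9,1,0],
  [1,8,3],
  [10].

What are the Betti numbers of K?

Fix the vertex order 0 < 1 < 2 < 3 < 4 < 5 < 6 < 7 < 8 < 9 < 10 and write every simplex with vertices in increasing order. Then dim K = 2 and the simplices of K are:

  0-simplices (11): [0], [1], [2], [3], [4], [5], [6], [7], [8], [9], [10]
  1-simplices (18): [0,1], [0,2], [0,3], [0,8], [0,9], [1,2], [1,3], [1,7], [1,8], [1,9], [2,3], [2,7], [2,8], [3,7], [3,8], [7,8], [7,9], [8,9]
  2-simplices (12): [0,1,3], [0,1,9], [0,2,3], [0,2,8], [0,8,9], [1,2,7], [1,2,8], [1,3,8], [1,7,9], [2,3,7], [3,7,8], [7,8,9]

giving chain groups C_0 ≅ Z^11, C_1 ≅ Z^18, C_2 ≅ Z^12.

The boundary map ∂_1: C_1 → C_0 is given by ∂[p,q] = [q] − [p]. For instance
  ∂[0,9] = [9] − [0].
This gives a 11×18 integer matrix of rank 6; reducing to Smith normal form yields diagonal entries (1,1,1,1,1,1).

∂_2: C_2 → C_1 sends each 2-simplex [p,q,r] to [q,r] − [p,r] + [p,q]. For instance
  ∂[0,1,9] = [1,9] − [0,9] + [0,1],
  ∂[0,8,9] = [8,9] − [0,9] + [0,8].
This gives a 18×12 integer matrix of rank 12; reducing to Smith normal form yields diagonal entries (1,1,1,1,1,1,1,1,1,1,1,2).

From H_k ≅ ker(∂_k) / im(∂_{k+1}) we obtain:

  H_0: rank C_0 − rank ∂_1 = 11 − 6 = 5, and the invariant factors of ∂_1 are all 1, so H_0 = Z^5.
  H_1: rank ker ∂_1 − rank ∂_2 = (18 − 6) − 12 = 0, and ∂_2 has invariant factor 2 > 1, so H_1 = Z/2.
  H_2: rank ker ∂_2 − rank ∂_3 = (12 − 12) − 0 = 0, and there is no ∂_3, so H_2 = 0.

As a check, the Euler characteristic is 11 − 18 + 12 = 5, which agrees with 5 − 0 + 0 = 5.

Hence the Betti numbers are b_0 = 5, b_1 = 0, b_2 = 0.

b_0 = 5, b_1 = 0, b_2 = 0.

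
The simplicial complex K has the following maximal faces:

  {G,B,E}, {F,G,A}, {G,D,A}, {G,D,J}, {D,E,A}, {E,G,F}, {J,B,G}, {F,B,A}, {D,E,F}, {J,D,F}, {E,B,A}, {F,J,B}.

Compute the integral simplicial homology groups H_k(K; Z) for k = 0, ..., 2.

Fix the vertex order A < B < D < E < F < G < J and write every simplex with vertices in increasing order. Then dim K = 2 and the simplices of K are:

  0-simplices (7): A, B, D, E, F, G, J
  1-simplices (18): AB, AD, AE, AF, AG, BE, BF, BG, BJ, DE, DF, DG, DJ, EF, EG, FG, FJ, GJ
  2-simplices (12): ABE, ABF, ADE, ADG, AFG, BEG, BFJ, BGJ, DEF, DFJ, DGJ, EFG

so the chain groups are C_0 ≅ Z^7, C_1 ≅ Z^18, C_2 ≅ Z^12.

Boundary ∂_1: C_1 → C_0 sends each edge [p,q] (with p < q) to q − p.
The 7×18 boundary matrix has rank 6 and Smith normal form diag(1,1,1,1,1,1).

Boundary ∂_2: C_2 → C_1 maps a triangle to the signed sum of its edges. For instance
  ∂ADE = DE − AE + AD,
  ∂AFG = FG − AG + AF.
As a 18×12 matrix over Z this has rank 12, with invariant factors (1,1,1,1,1,1,1,1,1,1,1,2).

Computing H_k = (kernel of ∂_k) / (image of ∂_{k+1}):

  H_0: rank C_0 − rank ∂_1 = 7 − 6 = 1, and the invariant factors of ∂_1 are all 1, so H_0 ≅ Z.
  H_1: rank ker ∂_1 − rank ∂_2 = (18 − 6) − 12 = 0, and ∂_2 has invariant factor 2 > 1, so H_1 ≅ Z/2.
  H_2: rank ker ∂_2 − rank ∂_3 = (12 − 12) − 0 = 0, and there is no ∂_3, so H_2 ≅ 0.

H_0 ≅ Z,  H_1 ≅ Z/2,  H_2 = 0.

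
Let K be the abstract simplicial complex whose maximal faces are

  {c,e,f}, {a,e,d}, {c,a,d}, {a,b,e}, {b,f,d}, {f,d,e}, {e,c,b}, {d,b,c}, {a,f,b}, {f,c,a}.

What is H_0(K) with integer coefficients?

H_0 = Z.

We work with the vertex ordering a < b < c < d < e < f. The simplices of K, each written with vertices in increasing order, are:

  0-simplices (6): a, b, c, d, e, f
  1-simplices (15): ab, ac, ad, ae, af, bc, bd, be, bf, cd, ce, cf, de, df, ef
  2-simplices (10): abe, abf, acd, acf, ade, bcd, bce, bdf, cef, def

Hence C_0 ≅ Z^6, C_1 ≅ Z^15, C_2 ≅ Z^10.

Boundary ∂_1: C_1 → C_0 sends each edge [p,q] (with p < q) to q − p. For instance
  ∂ae = e − a.
As a 6×15 matrix over Z this has rank 5, with invariant factors (1,1,1,1,1).

The boundary map ∂_2: C_2 → C_1 acts by ∂[p,q,r] = [q,r] − [p,r] + [p,q]. For instance
  ∂acd = cd − ad + ac,
  ∂def = ef − df + de.
The 15×10 boundary matrix has rank 10 and Smith normal form diag(1,1,1,1,1,1,1,1,1,2).

Now H_k = ker ∂_k / im ∂_{k+1}, so:

  H_0: rank C_0 − rank ∂_1 = 6 − 5 = 1, and the invariant factors of ∂_1 are all 1, so H_0 = Z.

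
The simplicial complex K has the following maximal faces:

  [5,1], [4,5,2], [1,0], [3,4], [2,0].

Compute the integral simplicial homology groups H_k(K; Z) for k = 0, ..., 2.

K has 6 vertices, 7 edges, 1 triangle.
rank ∂_0 = 0, rank ∂_1 = 5 ⇒ b_0 = 6 − 0 − 5 = 1; all invariant factors of ∂_1 are 1 so no torsion. So H_0 ≅ Z.
rank ∂_1 = 5, rank ∂_2 = 1 ⇒ b_1 = 7 − 5 − 1 = 1; all invariant factors of ∂_2 are 1 so no torsion. So H_1 ≅ Z.
rank ∂_2 = 1, rank ∂_3 = 0 ⇒ b_2 = 1 − 1 − 0 = 0. So H_2 ≅ 0.

H_0 ≅ Z,  H_1 ≅ Z,  H_2 = 0.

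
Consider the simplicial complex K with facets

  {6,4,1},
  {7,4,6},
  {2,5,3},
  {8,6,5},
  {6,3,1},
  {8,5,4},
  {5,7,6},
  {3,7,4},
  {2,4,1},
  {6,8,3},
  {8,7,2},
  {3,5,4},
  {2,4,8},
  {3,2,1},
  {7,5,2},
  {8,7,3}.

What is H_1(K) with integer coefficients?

H_1 = Z^2.

K has 8 vertices, 24 edges, 16 triangles.
rank ∂_1 = 7, rank ∂_2 = 15 ⇒ b_1 = 24 − 7 − 15 = 2; all invariant factors of ∂_2 are 1 so no torsion. So H_1 ≅ Z^2.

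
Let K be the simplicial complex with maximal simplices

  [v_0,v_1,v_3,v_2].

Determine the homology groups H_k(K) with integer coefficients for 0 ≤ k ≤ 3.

H_0 ≅ Z,  H_1 = 0,  H_2 = 0,  H_3 = 0.

Take the total order v_0 < v_1 < v_2 < v_3 on the vertex set. Then K (dimension 3) consists of the simplices:

  0-simplices (4): [v_0], [v_1], [v_2], [v_3]
  1-simplices (6): [v_0,v_1], [v_0,v_2], [v_0,v_3], [v_1,v_2], [v_1,v_3], [v_2,v_3]
  2-simplices (4): [v_0,v_1,v_2], [v_0,v_1,v_3], [v_0,v_2,v_3], [v_1,v_2,v_3]
  3-simplices (1): [v_0,v_1,v_2,v_3]

so the chain groups are C_0 ≅ Z^4, C_1 ≅ Z^6, C_2 ≅ Z^4, C_3 ≅ Z^1.

∂_1: C_1 → C_0 is given by ∂[p,q] = [q] − [p].
As a 4×6 matrix over Z this has rank 3, with invariant factors (1,1,1).

∂_2: C_2 → C_1 maps a triangle to the signed sum of its edges. For instance
  ∂[v_1,v_2,v_3] = [v_2,v_3] − [v_1,v_3] + [v_1,v_2],
  ∂[v_0,v_2,v_3] = [v_2,v_3] − [v_0,v_3] + [v_0,v_2].
The 6×4 boundary matrix has rank 3 and Smith normal form diag(1,1,1).

The boundary map ∂_3: C_3 → C_2 sends each 3-simplex σ to the alternating sum Σ_i (−1)^i (σ with its i-th vertex removed). For instance
  ∂[v_0,v_1,v_2,v_3] = [v_1,v_2,v_3] − [v_0,v_2,v_3] + [v_0,v_1,v_3] − [v_0,v_1,v_2].
As a 4×1 matrix over Z this has rank 1, with invariant factors (1).

Computing H_k = (kernel of ∂_k) / (image of ∂_{k+1}):

  H_0: rank C_0 − rank ∂_1 = 4 − 3 = 1, and the invariant factors of ∂_1 are all 1, so H_0 ≅ Z.
  H_1: rank ker ∂_1 − rank ∂_2 = (6 − 3) − 3 = 0, and the invariant factors of ∂_2 are all 1, so H_1 ≅ 0.
  H_2: rank ker ∂_2 − rank ∂_3 = (4 − 3) − 1 = 0, and the invariant factors of ∂_3 are all 1, so H_2 ≅ 0.
  H_3: rank ker ∂_3 − rank ∂_4 = (1 − 1) − 0 = 0, and there is no ∂_4, so H_3 ≅ 0.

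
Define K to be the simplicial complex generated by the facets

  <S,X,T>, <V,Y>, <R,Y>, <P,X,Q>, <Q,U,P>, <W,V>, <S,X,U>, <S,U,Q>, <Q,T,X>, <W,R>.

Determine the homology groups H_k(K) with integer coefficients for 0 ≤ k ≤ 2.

H_0 = Z^2,  H_1 = Z^2,  H_2 = 0.

Fix the vertex order P < Q < R < S < T < U < V < W < X < Y and write every simplex with vertices in increasing order. Then dim K = 2 and the simplices of K are:

  0-simplices (10): P, Q, R, S, T, U, V, W, X, Y
  1-simplices (16): PQ, PU, PX, QS, QT, QU, QX, RW, RY, ST, SU, SX, TX, UX, VW, VY
  2-simplices (6): PQU, PQX, QSU, QTX, STX, SUX

so the chain groups are C_0 ≅ Z^10, C_1 ≅ Z^16, C_2 ≅ Z^6.

The boundary map ∂_1: C_1 → C_0 is given by ∂[p,q] = [q] − [p].
The 10×16 boundary matrix has rank 8 and Smith normal form diag(1,1,1,1,1,1,1,1).

Boundary ∂_2: C_2 → C_1 sends each 2-simplex [p,q,r] to [q,r] − [p,r] + [p,q]. For instance
  ∂PQU = QU − PU + PQ,
  ∂QSU = SU − QU + QS.
The resulting 16×6 matrix has rank 6, and its Smith normal form has invariant factors (1,1,1,1,1,1).

Now H_k = ker ∂_k / im ∂_{k+1}, so:

  H_0: rank C_0 − rank ∂_1 = 10 − 8 = 2, and the invariant factors of ∂_1 are all 1, so H_0 = Z^2.
  H_1: rank ker ∂_1 − rank ∂_2 = (16 − 8) − 6 = 2, and the invariant factors of ∂_2 are all 1, so H_1 = Z^2.
  H_2: rank ker ∂_2 − rank ∂_3 = (6 − 6) − 0 = 0, and there is no ∂_3, so H_2 = 0.

(K is a triangulation of the disjoint union of the cylinder S^1 x I and the circle S^1.)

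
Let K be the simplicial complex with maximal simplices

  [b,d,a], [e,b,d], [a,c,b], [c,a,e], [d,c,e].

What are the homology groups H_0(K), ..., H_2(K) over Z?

Fix the vertex order a < b < c < d < e and write every simplex with vertices in increasing order. Then dim K = 2 and the simplices of K are:

  0-simplices (5): a, b, c, d, e
  1-simplices (10): ab, ac, ad, ae, bc, bd, be, cd, ce, de
  2-simplices (5): abc, abd, ace, bde, cde

giving chain groups C_0 ≅ Z^5, C_1 ≅ Z^10, C_2 ≅ Z^5.

Boundary ∂_1: C_1 → C_0 is given by ∂[p,q] = [q] − [p].
The resulting 5×10 matrix has rank 4, and its Smith normal form has invariant factors (1,1,1,1).

Boundary ∂_2: C_2 → C_1 maps a triangle to the signed sum of its edges. For instance
  ∂ace = ce − ae + ac,
  ∂abc = bc − ac + ab.
The resulting 10×5 matrix has rank 5, and its Smith normal form has invariant factors (1,1,1,1,1).

Reading off H_k = ker ∂_k / im ∂_{k+1}:

  H_0: rank C_0 − rank ∂_1 = 5 − 4 = 1, and the invariant factors of ∂_1 are all 1, so H_0 ≅ Z.
  H_1: rank ker ∂_1 − rank ∂_2 = (10 − 4) − 5 = 1, and the invariant factors of ∂_2 are all 1, so H_1 ≅ Z.
  H_2: rank ker ∂_2 − rank ∂_3 = (5 − 5) − 0 = 0, and there is no ∂_3, so H_2 ≅ 0.

As a check, the Euler characteristic is 5 − 10 + 5 = 0, which agrees with 1 − 1 + 0 = 0.

H_0 ≅ Z,  H_1 ≅ Z,  H_2 = 0.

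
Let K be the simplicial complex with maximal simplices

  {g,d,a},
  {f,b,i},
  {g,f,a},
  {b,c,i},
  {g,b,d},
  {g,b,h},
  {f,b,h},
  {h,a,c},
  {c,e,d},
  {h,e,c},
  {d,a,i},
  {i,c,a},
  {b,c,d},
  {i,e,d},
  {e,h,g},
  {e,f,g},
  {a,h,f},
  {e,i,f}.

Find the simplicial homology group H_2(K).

H_2 = 0.

Order the vertices as a < b < c < d < e < f < g < h < i. Listing each simplex with vertices in this order, K has dimension 2 with simplices:

  0-simplices (9): a, b, c, d, e, f, g, h, i
  1-simplices (27): ac, ad, af, ag, ah, ai, bc, bd, bf, bg, bh, bi, cd, ce, ch, ci, de, dg, di, ef, eg, eh, ei, fg, fh, fi, gh
  2-simplices (18): ach, aci, adg, adi, afg, afh, bcd, bci, bdg, bfh, bfi, bgh, cde, ceh, dei, efg, efi, egh

Hence C_0 ≅ Z^9, C_1 ≅ Z^27, C_2 ≅ Z^18.

∂_1: C_1 → C_0 is given by ∂[p,q] = [q] − [p]. For instance
  ∂ei = i − e.
As a 9×27 matrix over Z this has rank 8, with invariant factors (1,1,1,1,1,1,1,1).

Boundary ∂_2: C_2 → C_1 sends each 2-simplex [p,q,r] to [q,r] − [p,r] + [p,q]. For instance
  ∂afh = fh − ah + af,
  ∂aci = ci − ai + ac.
This gives a 27×18 integer matrix of rank 18; reducing to Smith normal form yields diagonal entries (1,1,1,1,1,1,1,1,1,1,1,1,1,1,1,1,1,2).

From H_k ≅ ker(∂_k) / im(∂_{k+1}) we obtain:

  H_2: rank ker ∂_2 − rank ∂_3 = (18 − 18) − 0 = 0, and there is no ∂_3, so H_2 = 0.

(K is a triangulation of the Klein bottle.)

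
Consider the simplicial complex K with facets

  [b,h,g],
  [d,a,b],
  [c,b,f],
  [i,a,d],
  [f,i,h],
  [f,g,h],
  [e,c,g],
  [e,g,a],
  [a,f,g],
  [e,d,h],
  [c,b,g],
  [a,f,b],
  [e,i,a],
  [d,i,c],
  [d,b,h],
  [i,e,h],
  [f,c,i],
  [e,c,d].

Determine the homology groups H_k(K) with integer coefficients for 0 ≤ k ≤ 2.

H_0 ≅ Z,  H_1 ≅ Z ⊕ Z/2Z,  H_2 = 0.

Order the vertices as a < b < c < d < e < f < g < h < i. Listing each simplex with vertices in this order, K has dimension 2 with simplices:

  0-simplices (9): a, b, c, d, e, f, g, h, i
  1-simplices (27): ab, ad, ae, af, ag, ai, bc, bd, bf, bg, bh, cd, ce, cf, cg, ci, de, dh, di, eg, eh, ei, fg, fh, fi, gh, hi
  2-simplices (18): abd, abf, adi, aeg, aei, afg, bcf, bcg, bdh, bgh, cde, cdi, ceg, cfi, deh, ehi, fgh, fhi

so the chain groups are C_0 ≅ Z^9, C_1 ≅ Z^27, C_2 ≅ Z^18.

∂_1: C_1 → C_0 sends each edge [p,q] (with p < q) to q − p. For instance
  ∂dh = h − d.
The resulting 9×27 matrix has rank 8, and its Smith normal form has invariant factors (1,1,1,1,1,1,1,1).

The boundary map ∂_2: C_2 → C_1 acts by ∂[p,q,r] = [q,r] − [p,r] + [p,q]. For instance
  ∂fgh = gh − fh + fg,
  ∂deh = eh − dh + de.
This gives a 27×18 integer matrix of rank 18; reducing to Smith normal form yields diagonal entries (1,1,1,1,1,1,1,1,1,1,1,1,1,1,1,1,1,2).

From H_k ≅ ker(∂_k) / im(∂_{k+1}) we obtain:

  H_0: rank C_0 − rank ∂_1 = 9 − 8 = 1, and the invariant factors of ∂_1 are all 1, so H_0 ≅ Z.
  H_1: rank ker ∂_1 − rank ∂_2 = (27 − 8) − 18 = 1, and ∂_2 has invariant factor 2 > 1, so H_1 ≅ Z ⊕ Z/2Z.
  H_2: rank ker ∂_2 − rank ∂_3 = (18 − 18) − 0 = 0, and there is no ∂_3, so H_2 ≅ 0.

As a check, the Euler characteristic is 9 − 27 + 18 = 0, which agrees with 1 − 1 + 0 = 0.
(K is a triangulation of the Klein bottle.)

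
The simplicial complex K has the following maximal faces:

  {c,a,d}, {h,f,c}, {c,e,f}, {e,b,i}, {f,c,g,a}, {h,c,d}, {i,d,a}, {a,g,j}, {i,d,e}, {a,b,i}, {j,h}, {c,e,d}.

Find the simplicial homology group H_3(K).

Order the vertices as a < b < c < d < e < f < g < h < i < j. Listing each simplex with vertices in this order, K has dimension 3 with simplices:

  0-simplices (10): a, b, c, d, e, f, g, h, i, j
  1-simplices (23): ab, ac, ad, af, ag, ai, aj, be, bi, cd, ce, cf, cg, ch, de, dh, di, ef, ei, fg, fh, gj, hj
  2-simplices (14): abi, acd, acf, acg, adi, afg, agj, bei, cde, cdh, cef, cfg, cfh, dei
  3-simplices (1): acfg

giving chain groups C_0 ≅ Z^10, C_1 ≅ Z^23, C_2 ≅ Z^14, C_3 ≅ Z^1.

The boundary map ∂_1: C_1 → C_0 sends each edge [p,q] (with p < q) to q − p. For instance
  ∂cf = f − c.
The 10×23 boundary matrix has rank 9 and Smith normal form diag(1,1,1,1,1,1,1,1,1).

∂_2: C_2 → C_1 sends each 2-simplex [p,q,r] to [q,r] − [p,r] + [p,q]. For instance
  ∂cdh = dh − ch + cd,
  ∂bei = ei − bi + be.
As a 23×14 matrix over Z this has rank 13, with invariant factors (1,1,1,1,1,1,1,1,1,1,1,1,1).

The boundary map ∂_3: C_3 → C_2 sends each 3-simplex σ to the alternating sum Σ_i (−1)^i (σ with its i-th vertex removed). For instance
  ∂acfg = cfg − afg + acg − acf.
As a 14×1 matrix over Z this has rank 1, with invariant factors (1).

Computing H_k = (kernel of ∂_k) / (image of ∂_{k+1}):

  H_3: rank ker ∂_3 − rank ∂_4 = (1 − 1) − 0 = 0, and there is no ∂_4, so H_3 = 0.

H_3 = 0.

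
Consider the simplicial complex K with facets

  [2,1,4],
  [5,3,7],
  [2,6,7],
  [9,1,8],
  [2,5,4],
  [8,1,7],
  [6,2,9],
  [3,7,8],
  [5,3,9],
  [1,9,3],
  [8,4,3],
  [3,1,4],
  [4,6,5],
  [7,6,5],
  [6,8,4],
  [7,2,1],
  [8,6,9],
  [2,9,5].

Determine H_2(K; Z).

K has 9 vertices, 27 edges, 18 triangles.
rank ∂_2 = 18, rank ∂_3 = 0 ⇒ b_2 = 18 − 18 − 0 = 0. So H_2 = 0.

H_2 = 0.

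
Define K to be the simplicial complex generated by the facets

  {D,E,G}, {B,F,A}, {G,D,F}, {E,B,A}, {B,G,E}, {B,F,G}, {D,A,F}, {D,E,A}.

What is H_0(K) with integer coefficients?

H_0 ≅ Z.

We work with the vertex ordering A < B < D < E < F < G. The simplices of K, each written with vertices in increasing order, are:

  0-simplices (6): A, B, D, E, F, G
  1-simplices (12): AB, AD, AE, AF, BE, BF, BG, DE, DF, DG, EG, FG
  2-simplices (8): ABE, ABF, ADE, ADF, BEG, BFG, DEG, DFG

Hence C_0 ≅ Z^6, C_1 ≅ Z^12, C_2 ≅ Z^8.

∂_1: C_1 → C_0 sends each edge [p,q] (with p < q) to q − p.
The resulting 6×12 matrix has rank 5, and its Smith normal form has invariant factors (1,1,1,1,1).

The boundary map ∂_2: C_2 → C_1 sends each 2-simplex [p,q,r] to [q,r] − [p,r] + [p,q]. For instance
  ∂DFG = FG − DG + DF,
  ∂BFG = FG − BG + BF.
This gives a 12×8 integer matrix of rank 7; reducing to Smith normal form yields diagonal entries (1,1,1,1,1,1,1).

Computing H_k = (kernel of ∂_k) / (image of ∂_{k+1}):

  H_0: rank C_0 − rank ∂_1 = 6 − 5 = 1, and the invariant factors of ∂_1 are all 1, so H_0 ≅ Z.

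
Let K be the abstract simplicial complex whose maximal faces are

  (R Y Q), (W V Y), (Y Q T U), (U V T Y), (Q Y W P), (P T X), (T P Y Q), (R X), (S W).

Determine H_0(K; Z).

H_0 ≅ Z.

We work with the vertex ordering P < Q < R < S < T < U < V < W < X < Y. The simplices of K, each written with vertices in increasing order, are:

  0-simplices (10): P, Q, R, S, T, U, V, W, X, Y
  1-simplices (22): PQ, PT, PW, PX, PY, QR, QT, QU, QW, QY, RX, RY, SW, TU, TV, TX, TY, UV, UY, VW, VY, WY
  2-simplices (16): PQT, PQW, PQY, PTX, PTY, PWY, QRY, QTU, QTY, QUY, QWY, TUV, TUY, TVY, UVY, VWY
  3-simplices (4): PQTY, PQWY, QTUY, TUVY

giving chain groups C_0 ≅ Z^10, C_1 ≅ Z^22, C_2 ≅ Z^16, C_3 ≅ Z^4.

∂_1: C_1 → C_0 is given by ∂[p,q] = [q] − [p].
This gives a 10×22 integer matrix of rank 9; reducing to Smith normal form yields diagonal entries (1,1,1,1,1,1,1,1,1).

The boundary map ∂_2: C_2 → C_1 sends each 2-simplex [p,q,r] to [q,r] − [p,r] + [p,q]. For instance
  ∂TUV = UV − TV + TU,
  ∂PTX = TX − PX + PT.
The resulting 22×16 matrix has rank 12, and its Smith normal form has invariant factors (1,1,1,1,1,1,1,1,1,1,1,1).

∂_3: C_3 → C_2 sends each 3-simplex σ to the alternating sum Σ_i (−1)^i (σ with its i-th vertex removed). For instance
  ∂PQTY = QTY − PTY + PQY − PQT,
  ∂PQWY = QWY − PWY + PQY − PQW.
As a 16×4 matrix over Z this has rank 4, with invariant factors (1,1,1,1).

Computing H_k = (kernel of ∂_k) / (image of ∂_{k+1}):

  H_0: rank C_0 − rank ∂_1 = 10 − 9 = 1, and the invariant factors of ∂_1 are all 1, so H_0 = Z.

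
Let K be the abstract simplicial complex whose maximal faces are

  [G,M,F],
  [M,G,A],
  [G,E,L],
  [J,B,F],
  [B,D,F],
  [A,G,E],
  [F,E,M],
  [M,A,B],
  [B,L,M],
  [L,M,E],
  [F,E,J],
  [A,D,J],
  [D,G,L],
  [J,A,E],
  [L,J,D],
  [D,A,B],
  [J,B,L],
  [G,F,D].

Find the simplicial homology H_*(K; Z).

H_0 ≅ Z,  H_1 ≅ Z ⊕ Z_2,  H_2 = 0.

Fix the vertex order A < B < D < E < F < G < J < L < M and write every simplex with vertices in increasing order. Then dim K = 2 and the simplices of K are:

  0-simplices (9): A, B, D, E, F, G, J, L, M
  1-simplices (27): AB, AD, AE, AG, AJ, AM, BD, BF, BJ, BL, BM, DF, DG, DJ, DL, EF, EG, EJ, EL, EM, FG, FJ, FM, GL, GM, JL, LM
  2-simplices (18): ABD, ABM, ADJ, AEG, AEJ, AGM, BDF, BFJ, BJL, BLM, DFG, DGL, DJL, EFJ, EFM, EGL, ELM, FGM

giving chain groups C_0 ≅ Z^9, C_1 ≅ Z^27, C_2 ≅ Z^18.

The boundary map ∂_1: C_1 → C_0 maps an edge to its endpoints' difference, ∂[p,q] = q − p. For instance
  ∂LM = M − L.
The resulting 9×27 matrix has rank 8, and its Smith normal form has invariant factors (1,1,1,1,1,1,1,1).

The boundary map ∂_2: C_2 → C_1 maps a triangle to the signed sum of its edges. For instance
  ∂AEJ = EJ − AJ + AE,
  ∂ABM = BM − AM + AB.
This gives a 27×18 integer matrix of rank 18; reducing to Smith normal form yields diagonal entries (1,1,1,1,1,1,1,1,1,1,1,1,1,1,1,1,1,2).

Reading off H_k = ker ∂_k / im ∂_{k+1}:

  H_0: rank C_0 − rank ∂_1 = 9 − 8 = 1, and the invariant factors of ∂_1 are all 1, so H_0 = Z.
  H_1: rank ker ∂_1 − rank ∂_2 = (27 − 8) − 18 = 1, and ∂_2 has invariant factor 2 > 1, so H_1 = Z ⊕ Z_2.
  H_2: rank ker ∂_2 − rank ∂_3 = (18 − 18) − 0 = 0, and there is no ∂_3, so H_2 = 0.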